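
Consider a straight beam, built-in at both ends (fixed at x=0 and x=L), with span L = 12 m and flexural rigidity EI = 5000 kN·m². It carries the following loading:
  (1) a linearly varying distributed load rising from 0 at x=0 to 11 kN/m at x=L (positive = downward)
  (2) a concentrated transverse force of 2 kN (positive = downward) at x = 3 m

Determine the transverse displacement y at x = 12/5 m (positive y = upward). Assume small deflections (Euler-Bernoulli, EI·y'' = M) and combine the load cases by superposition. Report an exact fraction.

y(12/5) = -1763829/78125000 m

Load 1 — triangular load w₀=11 kN/m (0→w₀ over full span):
  y_1 = -w₀x²(L-x)²(x+2L)/(120LEI) = -11·(12/5)²·(12-(12/5))²·((12/5)+2·12)/(120·12·5000) = -209088/9765625 m
Load 2 — point force P=2 kN at a=3 m (b=L-a=9):
  y_2 = -Pb²x²(3aL-(3a+b)x)/(6L³EI)  [x≤a] = -2·9²·(12/5)²·(3·3·12-(3·3+9)·(12/5))/(6·12³·5000) = -729/625000 m
Superposition: y = Σ y_i = -1763829/78125000 m ≈ -0.022577 m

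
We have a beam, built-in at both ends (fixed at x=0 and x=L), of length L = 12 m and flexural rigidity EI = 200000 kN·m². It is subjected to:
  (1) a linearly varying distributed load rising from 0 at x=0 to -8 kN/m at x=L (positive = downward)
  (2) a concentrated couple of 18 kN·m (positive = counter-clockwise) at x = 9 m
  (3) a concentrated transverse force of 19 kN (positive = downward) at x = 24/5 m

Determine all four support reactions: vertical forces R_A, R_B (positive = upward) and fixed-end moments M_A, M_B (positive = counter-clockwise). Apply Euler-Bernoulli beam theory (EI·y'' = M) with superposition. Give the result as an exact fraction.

Load 1 — triangular load w₀=-8 kN/m (0→w₀ over full span):
  R_A = 3w₀L/20 = 3·(-8)·12/20 = -72/5 kN
  M_A = w₀L²/30 = (-8)·12²/30 = -192/5 kN·m
  R_B = 7w₀L/20 = 7·(-8)·12/20 = -168/5 kN
  M_B = -w₀L²/20 = -(-8)·12²/20 = 288/5 kN·m
Load 2 — applied couple M₀=18 kN·m at a=9 m (b=L-a=3):
  R_A = 6M₀ab/L³ = 6·18·9·3/12³ = 27/16 kN
  M_A = M₀b(2a-b)/L² = 18·3·(2·9-3)/12² = 45/8 kN·m
  R_B = -6M₀ab/L³ = -6·18·9·3/12³ = -27/16 kN
  M_B = M₀a(2b-a)/L² = 18·9·(2·3-9)/12² = -27/8 kN·m
Load 3 — point force P=19 kN at a=24/5 m (b=L-a=36/5):
  R_A = Pb²(3a+b)/L³ = 19·(36/5)²·(3·(24/5)+(36/5))/12³ = 1539/125 kN
  M_A = Pab²/L² = 19·(24/5)·(36/5)²/12² = 4104/125 kN·m
  R_B = Pa²(a+3b)/L³ = 19·(24/5)²·((24/5)+3·(36/5))/12³ = 836/125 kN
  M_B = -Pa²b/L² = -19·(24/5)²·(36/5)/12² = -2736/125 kN·m
Superposition: R_A = -801/2000 kN, M_A = 57/1000 kN·m, R_B = -57199/2000 kN, M_B = 32337/1000 kN·m

R_A = -801/2000 kN, M_A = 57/1000 kN·m, R_B = -57199/2000 kN, M_B = 32337/1000 kN·m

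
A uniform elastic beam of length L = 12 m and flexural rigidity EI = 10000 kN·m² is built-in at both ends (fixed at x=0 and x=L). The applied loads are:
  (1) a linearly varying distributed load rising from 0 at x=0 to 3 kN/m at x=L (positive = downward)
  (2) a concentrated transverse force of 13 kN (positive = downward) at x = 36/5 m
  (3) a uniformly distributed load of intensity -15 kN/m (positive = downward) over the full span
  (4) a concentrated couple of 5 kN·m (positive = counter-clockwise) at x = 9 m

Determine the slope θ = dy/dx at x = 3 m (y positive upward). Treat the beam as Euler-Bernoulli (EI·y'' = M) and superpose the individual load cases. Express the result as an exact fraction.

Load 1 — triangular load w₀=3 kN/m (0→w₀ over full span):
  θ_1 = -w₀(2x(L-x)(L-2x)(x+2L)+x²(L-x)²)/(120LEI) = -3·(2·3·(12-3)·(12-2·3)·(3+2·12)+3²·(12-3)²)/(120·12·10000) = -3159/1600000 rad
Load 2 — point force P=13 kN at a=36/5 m (b=L-a=24/5):
  θ_2 = -Pb²x(2aL-(3a+b)x)/(2L³EI)  [x≤a] = -13·(24/5)²·3·(2·(36/5)·12-(3·(36/5)+(24/5))·3)/(2·12³·10000) = -1521/625000 rad
Load 3 — uniform load w=-15 kN/m over full span:
  θ_3 = -wx(L-x)(L-2x)/(12EI) = -(-15)·3·(12-3)·(12-2·3)/(12·10000) = 81/4000 rad
Load 4 — applied couple M₀=5 kN·m at a=9 m (b=L-a=3):
  θ_4 = (R_Ax²/2 - M_Ax)/EI  [x≤a] with R_A=15/32, M_A=25/16 = ((15/32)·3²/2 - (25/16)·3)/10000 = -33/128000 rad
Superposition: θ = Σ θ_i = 1246737/80000000 rad ≈ 0.015584 rad

θ(3) = 1246737/80000000 rad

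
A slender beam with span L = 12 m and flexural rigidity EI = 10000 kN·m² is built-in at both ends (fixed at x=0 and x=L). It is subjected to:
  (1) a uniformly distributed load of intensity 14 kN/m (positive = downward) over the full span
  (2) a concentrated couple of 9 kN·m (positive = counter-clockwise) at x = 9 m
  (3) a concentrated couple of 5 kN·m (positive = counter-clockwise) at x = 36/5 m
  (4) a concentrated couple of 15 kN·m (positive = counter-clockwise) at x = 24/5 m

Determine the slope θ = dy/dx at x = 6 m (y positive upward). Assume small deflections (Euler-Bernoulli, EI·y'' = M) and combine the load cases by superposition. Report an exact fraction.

θ(6) = 249/800000 rad

Load 1 — uniform load w=14 kN/m over full span:
  θ_1 = -wx(L-x)(L-2x)/(12EI) = -14·6·(12-6)·(12-2·6)/(12·10000) = 0 rad
Load 2 — applied couple M₀=9 kN·m at a=9 m (b=L-a=3):
  θ_2 = (R_Ax²/2 - M_Ax)/EI  [x≤a] with R_A=27/32, M_A=45/16 = ((27/32)·6²/2 - (45/16)·6)/10000 = -27/160000 rad
Load 3 — applied couple M₀=5 kN·m at a=36/5 m (b=L-a=24/5):
  θ_3 = (R_Ax²/2 - M_Ax)/EI  [x≤a] with R_A=3/5, M_A=8/5 = ((3/5)·6²/2 - (8/5)·6)/10000 = 3/25000 rad
Load 4 — applied couple M₀=15 kN·m at a=24/5 m (b=L-a=36/5):
  θ_4 = (R_Ax²/2 - M_Ax - M₀(x-a))/EI  [x>a] with R_A=9/5, M_A=9/5 = ((9/5)·6²/2 - (9/5)·6 - 15·(6-(24/5)))/10000 = 9/25000 rad
Superposition: θ = Σ θ_i = 249/800000 rad ≈ 0.000311 rad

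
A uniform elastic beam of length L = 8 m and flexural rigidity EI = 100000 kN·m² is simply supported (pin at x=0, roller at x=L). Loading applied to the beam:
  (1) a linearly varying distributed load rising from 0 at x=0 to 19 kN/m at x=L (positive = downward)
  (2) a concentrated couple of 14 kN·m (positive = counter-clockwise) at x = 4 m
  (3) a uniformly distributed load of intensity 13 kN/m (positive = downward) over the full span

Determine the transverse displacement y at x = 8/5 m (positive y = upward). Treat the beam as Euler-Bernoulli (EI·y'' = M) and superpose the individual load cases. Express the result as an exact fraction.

Load 1 — triangular load w₀=19 kN/m (0→w₀ over full span):
  y_1 = -w₀x(7L⁴-10L²x²+3x⁴)/(360LEI) = -19·(8/5)·(7·8⁴-10·8²·(8/5)²+3·(8/5)⁴)/(360·8·100000) = -418304/146484375 m
Load 2 — applied couple M₀=14 kN·m at a=4 m (b=L-a=4):
  y_2 = (M₀x³/(6L)+C₁x)/EI  [x≤a] with C₁=M₀(3b²-L²)/(6L)=-14/3 = (14·(8/5)³/(6·8)+(-14/3)·(8/5))/100000 = -49/781250 m
Load 3 — uniform load w=13 kN/m over full span:
  y_3 = -wx(L³-2Lx²+x³)/(24EI) = -13·(8/5)·(8³-2·8·(8/5)²+(8/5)³)/(24·100000) = -24128/5859375 m
Superposition: y = Σ y_i = -2061383/292968750 m ≈ -0.007036 m

y(8/5) = -2061383/292968750 m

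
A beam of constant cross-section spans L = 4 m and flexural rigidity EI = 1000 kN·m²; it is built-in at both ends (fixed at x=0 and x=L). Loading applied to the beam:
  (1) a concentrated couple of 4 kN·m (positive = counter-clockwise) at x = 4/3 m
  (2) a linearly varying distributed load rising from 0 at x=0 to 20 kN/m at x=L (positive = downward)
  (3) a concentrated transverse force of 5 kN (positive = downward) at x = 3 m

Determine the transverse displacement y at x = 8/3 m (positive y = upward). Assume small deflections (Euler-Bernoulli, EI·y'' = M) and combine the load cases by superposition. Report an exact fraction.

y(8/3) = -2123/364500 m

Load 1 — applied couple M₀=4 kN·m at a=4/3 m (b=L-a=8/3):
  y_1 = (R_Ax³/6 - M_Ax²/2 - M₀(x-a)²/2)/EI  [x>a] with R_A=4/3, M_A=0 = ((4/3)·(8/3)³/6 - 0·(8/3)²/2 - 4·((8/3)-(4/3))²/2)/1000 = 4/6075 m
Load 2 — triangular load w₀=20 kN/m (0→w₀ over full span):
  y_2 = -w₀x²(L-x)²(x+2L)/(120LEI) = -20·(8/3)²·(4-(8/3))²·((8/3)+2·4)/(120·4·1000) = -512/91125 m
Load 3 — point force P=5 kN at a=3 m (b=L-a=1):
  y_3 = -Pb²x²(3aL-(3a+b)x)/(6L³EI)  [x≤a] = -5·1²·(8/3)²·(3·3·4-(3·3+1)·(8/3))/(6·4³·1000) = -7/8100 m
Superposition: y = Σ y_i = -2123/364500 m ≈ -0.005824 m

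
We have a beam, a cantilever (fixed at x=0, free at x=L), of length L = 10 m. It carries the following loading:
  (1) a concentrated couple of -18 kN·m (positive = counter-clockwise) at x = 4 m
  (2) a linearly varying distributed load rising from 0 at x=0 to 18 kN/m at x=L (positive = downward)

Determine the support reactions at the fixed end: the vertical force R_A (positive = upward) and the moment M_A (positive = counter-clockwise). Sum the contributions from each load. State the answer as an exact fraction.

Load 1 — applied couple M₀=-18 kN·m at a=4 m (b=L-a=6):
  R_A = 0 kN
  M_A = -M₀ = -(-18) = 18 kN·m
Load 2 — triangular load w₀=18 kN/m (0→w₀ over full span):
  R_A = w₀L/2 = 18·10/2 = 90 kN
  M_A = w₀L²/3 = 18·10²/3 = 600 kN·m
Superposition: R_A = 90 kN, M_A = 618 kN·m

R_A = 90 kN, M_A = 618 kN·m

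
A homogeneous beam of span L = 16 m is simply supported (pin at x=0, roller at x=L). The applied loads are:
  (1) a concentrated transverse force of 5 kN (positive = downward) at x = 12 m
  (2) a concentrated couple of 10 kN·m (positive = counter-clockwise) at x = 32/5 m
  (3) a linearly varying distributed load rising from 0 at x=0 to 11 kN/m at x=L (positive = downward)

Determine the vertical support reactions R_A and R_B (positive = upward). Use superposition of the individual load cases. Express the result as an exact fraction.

R_A = 749/24 kN, R_B = 1483/24 kN

Load 1 — point force P=5 kN at a=12 m (b=L-a=4):
  R_A = Pb/L = 5·4/16 = 5/4 kN
  R_B = Pa/L = 5·12/16 = 15/4 kN
Load 2 — applied couple M₀=10 kN·m at a=32/5 m (b=L-a=48/5):
  R_A = M₀/L = 10/16 = 5/8 kN
  R_B = -M₀/L = -10/16 = -5/8 kN
Load 3 — triangular load w₀=11 kN/m (0→w₀ over full span):
  R_A = w₀L/6 = 11·16/6 = 88/3 kN
  R_B = w₀L/3 = 11·16/3 = 176/3 kN
Superposition: R_A = 749/24 kN, R_B = 1483/24 kN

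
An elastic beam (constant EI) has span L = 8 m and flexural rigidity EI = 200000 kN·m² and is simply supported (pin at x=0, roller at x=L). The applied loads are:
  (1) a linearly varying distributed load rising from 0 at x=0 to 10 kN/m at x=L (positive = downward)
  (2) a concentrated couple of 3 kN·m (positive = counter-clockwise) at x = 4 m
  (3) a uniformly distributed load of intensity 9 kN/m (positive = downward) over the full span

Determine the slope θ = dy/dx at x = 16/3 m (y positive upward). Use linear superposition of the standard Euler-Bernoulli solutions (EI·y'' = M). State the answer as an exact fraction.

Load 1 — triangular load w₀=10 kN/m (0→w₀ over full span):
  θ_1 = -w₀(7L⁴-30L²x²+15x⁴)/(360LEI) = -10·(7·8⁴-30·8²·(16/3)²+15·(16/3)⁴)/(360·8·200000) = 182/759375 rad
Load 2 — applied couple M₀=3 kN·m at a=4 m (b=L-a=4):
  θ_2 = (M₀x²/(2L)-M₀(x-a)+C₁)/EI  [x>a] with C₁=M₀(3b²-L²)/(6L)=-1 = (3·(16/3)²/(2·8)-3·((16/3)-4)+(-1))/200000 = 1/600000 rad
Load 3 — uniform load w=9 kN/m over full span:
  θ_3 = -w(L³-6Lx²+4x³)/(24EI) = -9·(8³-6·8·(16/3)²+4·(16/3)³)/(24·200000) = 13/28125 rad
Superposition: θ = Σ θ_i = 34193/48600000 rad ≈ 0.000704 rad

θ(16/3) = 34193/48600000 rad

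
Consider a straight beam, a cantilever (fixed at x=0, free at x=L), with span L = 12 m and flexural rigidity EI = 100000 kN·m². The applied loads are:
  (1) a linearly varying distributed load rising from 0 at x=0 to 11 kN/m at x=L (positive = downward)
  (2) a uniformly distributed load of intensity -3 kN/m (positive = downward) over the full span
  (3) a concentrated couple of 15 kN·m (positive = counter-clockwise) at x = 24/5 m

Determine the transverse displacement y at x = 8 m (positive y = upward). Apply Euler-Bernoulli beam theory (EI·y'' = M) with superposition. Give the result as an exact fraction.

y(8) = -1901/28125 m

Load 1 — triangular load w₀=11 kN/m (0→w₀ over full span):
  y_1 = (w₀Lx³/12-w₀L²x²/6-w₀x⁵/(120L))/EI = (11·12·8³/12-11·12²·8²/6-11·8⁵/(120·12))/100000 = -16192/140625 m
Load 2 — uniform load w=-3 kN/m over full span:
  y_2 = -wx²(x²-4Lx+6L²)/(24EI) = -(-3)·8²·(8²-4·12·8+6·12²)/(24·100000) = 136/3125 m
Load 3 — applied couple M₀=15 kN·m at a=24/5 m (b=L-a=36/5):
  y_3 = M₀a(2x-a)/(2EI)  [x>a] = 15·(24/5)·(2·8-(24/5))/(2·100000) = 63/15625 m
Superposition: y = Σ y_i = -1901/28125 m ≈ -0.067591 m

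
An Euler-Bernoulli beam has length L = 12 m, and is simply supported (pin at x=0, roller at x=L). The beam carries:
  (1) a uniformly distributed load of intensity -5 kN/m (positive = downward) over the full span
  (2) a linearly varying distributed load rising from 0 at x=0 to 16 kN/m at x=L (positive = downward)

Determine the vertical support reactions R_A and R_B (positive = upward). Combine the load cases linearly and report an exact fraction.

Load 1 — uniform load w=-5 kN/m over full span:
  R_A = wL/2 = (-5)·12/2 = -30 kN
  R_B = wL/2 = (-5)·12/2 = -30 kN
Load 2 — triangular load w₀=16 kN/m (0→w₀ over full span):
  R_A = w₀L/6 = 16·12/6 = 32 kN
  R_B = w₀L/3 = 16·12/3 = 64 kN
Superposition: R_A = 2 kN, R_B = 34 kN

R_A = 2 kN, R_B = 34 kN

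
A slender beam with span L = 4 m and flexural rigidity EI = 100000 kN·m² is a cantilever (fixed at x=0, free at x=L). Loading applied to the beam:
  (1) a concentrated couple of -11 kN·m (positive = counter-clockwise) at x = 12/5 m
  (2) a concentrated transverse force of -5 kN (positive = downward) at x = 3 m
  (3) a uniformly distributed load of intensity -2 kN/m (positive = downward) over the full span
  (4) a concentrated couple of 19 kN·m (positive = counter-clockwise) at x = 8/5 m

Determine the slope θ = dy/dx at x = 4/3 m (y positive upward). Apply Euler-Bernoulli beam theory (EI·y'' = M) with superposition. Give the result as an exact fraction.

θ(4/3) = 167/405000 rad

Load 1 — applied couple M₀=-11 kN·m at a=12/5 m (b=L-a=8/5):
  θ_1 = M₀x/EI  [x≤a] = (-11)·(4/3)/100000 = -11/75000 rad
Load 2 — point force P=-5 kN at a=3 m (b=L-a=1):
  θ_2 = -Px(2a-x)/(2EI)  [x≤a] = -(-5)·(4/3)·(2·3-(4/3))/(2·100000) = 7/45000 rad
Load 3 — uniform load w=-2 kN/m over full span:
  θ_3 = -wx(x²-3Lx+3L²)/(6EI) = -(-2)·(4/3)·((4/3)²-3·4·(4/3)+3·4²)/(6·100000) = 38/253125 rad
Load 4 — applied couple M₀=19 kN·m at a=8/5 m (b=L-a=12/5):
  θ_4 = M₀x/EI  [x≤a] = 19·(4/3)/100000 = 19/75000 rad
Superposition: θ = Σ θ_i = 167/405000 rad ≈ 0.000412 rad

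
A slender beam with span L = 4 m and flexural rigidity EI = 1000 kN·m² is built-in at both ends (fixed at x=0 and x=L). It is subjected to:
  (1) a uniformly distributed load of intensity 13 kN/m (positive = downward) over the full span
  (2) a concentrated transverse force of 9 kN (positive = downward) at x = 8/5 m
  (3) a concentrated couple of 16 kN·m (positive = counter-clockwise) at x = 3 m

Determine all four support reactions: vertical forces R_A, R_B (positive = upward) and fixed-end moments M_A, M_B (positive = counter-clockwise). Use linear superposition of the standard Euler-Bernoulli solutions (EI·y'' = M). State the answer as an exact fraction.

Load 1 — uniform load w=13 kN/m over full span:
  R_A = wL/2 = 13·4/2 = 26 kN
  M_A = wL²/12 = 13·4²/12 = 52/3 kN·m
  R_B = wL/2 = 13·4/2 = 26 kN
  M_B = -wL²/12 = -13·4²/12 = -52/3 kN·m
Load 2 — point force P=9 kN at a=8/5 m (b=L-a=12/5):
  R_A = Pb²(3a+b)/L³ = 9·(12/5)²·(3·(8/5)+(12/5))/4³ = 729/125 kN
  M_A = Pab²/L² = 9·(8/5)·(12/5)²/4² = 648/125 kN·m
  R_B = Pa²(a+3b)/L³ = 9·(8/5)²·((8/5)+3·(12/5))/4³ = 396/125 kN
  M_B = -Pa²b/L² = -9·(8/5)²·(12/5)/4² = -432/125 kN·m
Load 3 — applied couple M₀=16 kN·m at a=3 m (b=L-a=1):
  R_A = 6M₀ab/L³ = 6·16·3·1/4³ = 9/2 kN
  M_A = M₀b(2a-b)/L² = 16·1·(2·3-1)/4² = 5 kN·m
  R_B = -6M₀ab/L³ = -6·16·3·1/4³ = -9/2 kN
  M_B = M₀a(2b-a)/L² = 16·3·(2·1-3)/4² = -3 kN·m
Superposition: R_A = 9083/250 kN, M_A = 10319/375 kN·m, R_B = 6167/250 kN, M_B = -8921/375 kN·m

R_A = 9083/250 kN, M_A = 10319/375 kN·m, R_B = 6167/250 kN, M_B = -8921/375 kN·m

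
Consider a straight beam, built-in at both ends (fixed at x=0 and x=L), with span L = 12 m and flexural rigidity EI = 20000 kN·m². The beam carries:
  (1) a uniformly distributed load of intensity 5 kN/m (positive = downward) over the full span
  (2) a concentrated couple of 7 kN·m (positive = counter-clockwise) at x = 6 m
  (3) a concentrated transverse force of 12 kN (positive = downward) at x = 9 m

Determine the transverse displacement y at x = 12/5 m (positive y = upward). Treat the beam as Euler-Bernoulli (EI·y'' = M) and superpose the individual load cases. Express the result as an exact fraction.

y(12/5) = -4023/625000 m

Load 1 — uniform load w=5 kN/m over full span:
  y_1 = -wx²(L-x)²/(24EI) = -5·(12/5)²·(12-(12/5))²/(24·20000) = -432/78125 m
Load 2 — applied couple M₀=7 kN·m at a=6 m (b=L-a=6):
  y_2 = (R_Ax³/6 - M_Ax²/2)/EI  [x≤a] with R_A=7/8, M_A=7/4 = ((7/8)·(12/5)³/6 - (7/4)·(12/5)²/2)/20000 = -189/1250000 m
Load 3 — point force P=12 kN at a=9 m (b=L-a=3):
  y_3 = -Pb²x²(3aL-(3a+b)x)/(6L³EI)  [x≤a] = -12·3²·(12/5)²·(3·9·12-(3·9+3)·(12/5))/(6·12³·20000) = -189/250000 m
Superposition: y = Σ y_i = -4023/625000 m ≈ -0.006437 m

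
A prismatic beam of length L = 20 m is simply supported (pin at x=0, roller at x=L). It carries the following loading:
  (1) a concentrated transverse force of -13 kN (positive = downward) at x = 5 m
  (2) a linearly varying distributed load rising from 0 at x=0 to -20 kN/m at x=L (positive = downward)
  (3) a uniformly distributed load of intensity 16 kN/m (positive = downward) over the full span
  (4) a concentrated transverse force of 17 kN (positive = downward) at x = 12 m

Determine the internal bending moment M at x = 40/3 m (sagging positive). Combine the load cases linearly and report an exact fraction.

Load 1 — point force P=-13 kN at a=5 m (b=L-a=15):
  M_1 = Pa(L-x)/L  [x>a] = (-13)·5·(20-(40/3))/20 = -65/3 kN·m
Load 2 — triangular load w₀=-20 kN/m (0→w₀ over full span):
  M_2 = w₀Lx/6 - w₀x³/(6L) = (-20)·20·(40/3)/6 - (-20)·(40/3)³/(6·20) = -40000/81 kN·m
Load 3 — uniform load w=16 kN/m over full span:
  M_3 = wx(L-x)/2 = 16·(40/3)·(20-(40/3))/2 = 6400/9 kN·m
Load 4 — point force P=17 kN at a=12 m (b=L-a=8):
  M_4 = Pa(L-x)/L  [x>a] = 17·12·(20-(40/3))/20 = 68 kN·m
Superposition: M = Σ M_i = 21353/81 kN·m ≈ 263.617284 kN·m

M(40/3) = 21353/81 kN·m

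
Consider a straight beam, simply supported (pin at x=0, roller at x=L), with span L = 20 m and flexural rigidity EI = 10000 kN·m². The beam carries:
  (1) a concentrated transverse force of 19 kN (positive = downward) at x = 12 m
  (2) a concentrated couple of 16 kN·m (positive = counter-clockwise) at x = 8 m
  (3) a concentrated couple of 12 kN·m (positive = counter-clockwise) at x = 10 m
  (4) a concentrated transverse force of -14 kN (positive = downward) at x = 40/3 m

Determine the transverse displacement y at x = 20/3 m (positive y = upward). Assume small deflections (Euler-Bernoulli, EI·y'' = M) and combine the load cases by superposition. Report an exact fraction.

Load 1 — point force P=19 kN at a=12 m (b=L-a=8):
  y_1 = -Pbx(L²-b²-x²)/(6LEI)  [x≤a] = -19·8·(20/3)·(20²-8²-(20/3)²)/(6·20·10000) = -12464/50625 m
Load 2 — applied couple M₀=16 kN·m at a=8 m (b=L-a=12):
  y_2 = (M₀x³/(6L)+C₁x)/EI  [x≤a] with C₁=M₀(3b²-L²)/(6L)=64/15 = (16·(20/3)³/(6·20)+(64/15)·(20/3))/10000 = 344/50625 m
Load 3 — applied couple M₀=12 kN·m at a=10 m (b=L-a=10):
  y_3 = (M₀x³/(6L)+C₁x)/EI  [x≤a] with C₁=M₀(3b²-L²)/(6L)=-10 = (12·(20/3)³/(6·20)+(-10)·(20/3))/10000 = -1/270 m
Load 4 — point force P=-14 kN at a=40/3 m (b=L-a=20/3):
  y_4 = -Pbx(L²-b²-x²)/(6LEI)  [x≤a] = -(-14)·(20/3)·(20/3)·(20²-(20/3)²-(20/3)²)/(6·20·10000) = 196/1215 m
Superposition: y = Σ y_i = -4969/60750 m ≈ -0.081794 m

y(20/3) = -4969/60750 m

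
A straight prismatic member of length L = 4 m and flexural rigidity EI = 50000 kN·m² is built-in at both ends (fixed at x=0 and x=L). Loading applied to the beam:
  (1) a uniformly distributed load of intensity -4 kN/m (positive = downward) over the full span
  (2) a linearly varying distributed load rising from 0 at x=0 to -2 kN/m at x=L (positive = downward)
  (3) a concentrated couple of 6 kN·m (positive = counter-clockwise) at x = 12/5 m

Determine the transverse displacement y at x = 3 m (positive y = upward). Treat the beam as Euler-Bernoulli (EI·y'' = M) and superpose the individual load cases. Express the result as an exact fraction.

y(3) = 153/4000000 m

Load 1 — uniform load w=-4 kN/m over full span:
  y_1 = -wx²(L-x)²/(24EI) = -(-4)·3²·(4-3)²/(24·50000) = 3/100000 m
Load 2 — triangular load w₀=-2 kN/m (0→w₀ over full span):
  y_2 = -w₀x²(L-x)²(x+2L)/(120LEI) = -(-2)·3²·(4-3)²·(3+2·4)/(120·4·50000) = 33/4000000 m
Load 3 — applied couple M₀=6 kN·m at a=12/5 m (b=L-a=8/5):
  y_3 = (R_Ax³/6 - M_Ax²/2 - M₀(x-a)²/2)/EI  [x>a] with R_A=54/25, M_A=48/25 = ((54/25)·3³/6 - (48/25)·3²/2 - 6·(3-(12/5))²/2)/50000 = 0 m
Superposition: y = Σ y_i = 153/4000000 m ≈ 0.000038 m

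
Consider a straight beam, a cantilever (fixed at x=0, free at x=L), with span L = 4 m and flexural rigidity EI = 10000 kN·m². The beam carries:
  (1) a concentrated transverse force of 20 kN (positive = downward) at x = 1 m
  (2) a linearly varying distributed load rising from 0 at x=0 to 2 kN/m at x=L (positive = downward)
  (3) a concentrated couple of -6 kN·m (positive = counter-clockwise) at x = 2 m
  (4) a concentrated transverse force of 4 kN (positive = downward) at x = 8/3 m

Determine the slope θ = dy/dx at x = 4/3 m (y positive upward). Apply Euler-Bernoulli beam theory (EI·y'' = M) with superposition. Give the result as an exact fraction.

θ(4/3) = -4787/1215000 rad

Load 1 — point force P=20 kN at a=1 m (b=L-a=3):
  θ_1 = -Pa²/(2EI)  [x>a] = -20·1²/(2·10000) = -1/1000 rad
Load 2 — triangular load w₀=2 kN/m (0→w₀ over full span):
  θ_2 = (w₀Lx²/4-w₀L²x/3-w₀x⁴/(24L))/EI = (2·4·(4/3)²/4-2·4²·(4/3)/3-2·(4/3)⁴/(24·4))/10000 = -163/151875 rad
Load 3 — applied couple M₀=-6 kN·m at a=2 m (b=L-a=2):
  θ_3 = M₀x/EI  [x≤a] = (-6)·(4/3)/10000 = -1/1250 rad
Load 4 — point force P=4 kN at a=8/3 m (b=L-a=4/3):
  θ_4 = -Px(2a-x)/(2EI)  [x≤a] = -4·(4/3)·(2·(8/3)-(4/3))/(2·10000) = -2/1875 rad
Superposition: θ = Σ θ_i = -4787/1215000 rad ≈ -0.003940 rad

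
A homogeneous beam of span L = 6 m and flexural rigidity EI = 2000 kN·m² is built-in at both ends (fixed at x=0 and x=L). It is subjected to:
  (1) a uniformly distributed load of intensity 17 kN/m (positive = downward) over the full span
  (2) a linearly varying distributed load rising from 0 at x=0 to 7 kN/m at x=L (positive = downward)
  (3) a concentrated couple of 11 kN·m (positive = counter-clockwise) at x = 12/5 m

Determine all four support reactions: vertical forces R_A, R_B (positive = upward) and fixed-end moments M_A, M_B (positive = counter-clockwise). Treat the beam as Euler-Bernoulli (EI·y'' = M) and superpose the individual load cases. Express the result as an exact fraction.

R_A = 2997/50 kN, M_A = 1518/25 kN·m, R_B = 3153/50 kN, M_B = -1502/25 kN·m

Load 1 — uniform load w=17 kN/m over full span:
  R_A = wL/2 = 17·6/2 = 51 kN
  M_A = wL²/12 = 17·6²/12 = 51 kN·m
  R_B = wL/2 = 17·6/2 = 51 kN
  M_B = -wL²/12 = -17·6²/12 = -51 kN·m
Load 2 — triangular load w₀=7 kN/m (0→w₀ over full span):
  R_A = 3w₀L/20 = 3·7·6/20 = 63/10 kN
  M_A = w₀L²/30 = 7·6²/30 = 42/5 kN·m
  R_B = 7w₀L/20 = 7·7·6/20 = 147/10 kN
  M_B = -w₀L²/20 = -7·6²/20 = -63/5 kN·m
Load 3 — applied couple M₀=11 kN·m at a=12/5 m (b=L-a=18/5):
  R_A = 6M₀ab/L³ = 6·11·(12/5)·(18/5)/6³ = 66/25 kN
  M_A = M₀b(2a-b)/L² = 11·(18/5)·(2·(12/5)-(18/5))/6² = 33/25 kN·m
  R_B = -6M₀ab/L³ = -6·11·(12/5)·(18/5)/6³ = -66/25 kN
  M_B = M₀a(2b-a)/L² = 11·(12/5)·(2·(18/5)-(12/5))/6² = 88/25 kN·m
Superposition: R_A = 2997/50 kN, M_A = 1518/25 kN·m, R_B = 3153/50 kN, M_B = -1502/25 kN·m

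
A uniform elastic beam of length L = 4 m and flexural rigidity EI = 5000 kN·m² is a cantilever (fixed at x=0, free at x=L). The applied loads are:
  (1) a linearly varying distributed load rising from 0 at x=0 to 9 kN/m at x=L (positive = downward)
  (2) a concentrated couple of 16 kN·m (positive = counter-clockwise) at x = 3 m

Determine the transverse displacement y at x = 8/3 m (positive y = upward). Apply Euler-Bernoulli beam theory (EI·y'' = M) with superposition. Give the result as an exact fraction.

Load 1 — triangular load w₀=9 kN/m (0→w₀ over full span):
  y_1 = (w₀Lx³/12-w₀L²x²/6-w₀x⁵/(120L))/EI = (9·4·(8/3)³/12-9·4²·(8/3)²/6-9·(8/3)⁵/(120·4))/5000 = -5888/253125 m
Load 2 — applied couple M₀=16 kN·m at a=3 m (b=L-a=1):
  y_2 = M₀x²/(2EI)  [x≤a] = 16·(8/3)²/(2·5000) = 64/5625 m
Superposition: y = Σ y_i = -3008/253125 m ≈ -0.011883 m

y(8/3) = -3008/253125 m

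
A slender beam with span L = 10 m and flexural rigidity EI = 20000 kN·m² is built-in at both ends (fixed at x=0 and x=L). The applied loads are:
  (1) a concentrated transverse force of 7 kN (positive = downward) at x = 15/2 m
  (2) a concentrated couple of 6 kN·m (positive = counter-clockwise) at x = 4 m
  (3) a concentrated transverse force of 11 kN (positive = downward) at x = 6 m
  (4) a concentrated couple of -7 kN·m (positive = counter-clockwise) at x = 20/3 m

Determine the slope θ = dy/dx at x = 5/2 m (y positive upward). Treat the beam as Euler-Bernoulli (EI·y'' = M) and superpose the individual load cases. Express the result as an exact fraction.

Load 1 — point force P=7 kN at a=15/2 m (b=L-a=5/2):
  θ_1 = -Pb²x(2aL-(3a+b)x)/(2L³EI)  [x≤a] = -7·(5/2)²·(5/2)·(2·(15/2)·10-(3·(15/2)+(5/2))·(5/2))/(2·10³·20000) = -49/204800 rad
Load 2 — applied couple M₀=6 kN·m at a=4 m (b=L-a=6):
  θ_2 = (R_Ax²/2 - M_Ax)/EI  [x≤a] with R_A=108/125, M_A=18/25 = ((108/125)·(5/2)²/2 - (18/25)·(5/2))/20000 = 9/200000 rad
Load 3 — point force P=11 kN at a=6 m (b=L-a=4):
  θ_3 = -Pb²x(2aL-(3a+b)x)/(2L³EI)  [x≤a] = -11·4²·(5/2)·(2·6·10-(3·6+4)·(5/2))/(2·10³·20000) = -143/200000 rad
Load 4 — applied couple M₀=-7 kN·m at a=20/3 m (b=L-a=10/3):
  θ_4 = (R_Ax²/2 - M_Ax)/EI  [x≤a] with R_A=-14/15, M_A=-7/3 = ((-14/15)·(5/2)²/2 - (-7/3)·(5/2))/20000 = 7/48000 rad
Superposition: θ = Σ θ_i = -58631/76800000 rad ≈ -0.000763 rad

θ(5/2) = -58631/76800000 rad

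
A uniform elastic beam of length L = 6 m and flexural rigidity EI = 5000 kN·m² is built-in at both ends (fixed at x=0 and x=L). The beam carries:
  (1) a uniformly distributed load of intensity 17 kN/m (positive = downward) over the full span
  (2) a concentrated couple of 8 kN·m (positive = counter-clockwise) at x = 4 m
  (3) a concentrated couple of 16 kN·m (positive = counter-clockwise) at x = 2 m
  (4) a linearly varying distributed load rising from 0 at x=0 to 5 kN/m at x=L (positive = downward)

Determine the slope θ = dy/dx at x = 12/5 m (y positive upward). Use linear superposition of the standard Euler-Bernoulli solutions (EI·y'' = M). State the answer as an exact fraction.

θ(12/5) = -46/15625 rad

Load 1 — uniform load w=17 kN/m over full span:
  θ_1 = -wx(L-x)(L-2x)/(12EI) = -17·(12/5)·(6-(12/5))·(6-2·(12/5))/(12·5000) = -459/156250 rad
Load 2 — applied couple M₀=8 kN·m at a=4 m (b=L-a=2):
  θ_2 = (R_Ax²/2 - M_Ax)/EI  [x≤a] with R_A=16/9, M_A=8/3 = ((16/9)·(12/5)²/2 - (8/3)·(12/5))/5000 = -4/15625 rad
Load 3 — applied couple M₀=16 kN·m at a=2 m (b=L-a=4):
  θ_3 = (R_Ax²/2 - M_Ax - M₀(x-a))/EI  [x>a] with R_A=32/9, M_A=0 = ((32/9)·(12/5)²/2 - 0·(12/5) - 16·((12/5)-2))/5000 = 12/15625 rad
Load 4 — triangular load w₀=5 kN/m (0→w₀ over full span):
  θ_4 = -w₀(2x(L-x)(L-2x)(x+2L)+x²(L-x)²)/(120LEI) = -5·(2·(12/5)·(6-(12/5))·(6-2·(12/5))·((12/5)+2·6)+(12/5)²·(6-(12/5))²)/(120·6·5000) = -81/156250 rad
Superposition: θ = Σ θ_i = -46/15625 rad ≈ -0.002944 rad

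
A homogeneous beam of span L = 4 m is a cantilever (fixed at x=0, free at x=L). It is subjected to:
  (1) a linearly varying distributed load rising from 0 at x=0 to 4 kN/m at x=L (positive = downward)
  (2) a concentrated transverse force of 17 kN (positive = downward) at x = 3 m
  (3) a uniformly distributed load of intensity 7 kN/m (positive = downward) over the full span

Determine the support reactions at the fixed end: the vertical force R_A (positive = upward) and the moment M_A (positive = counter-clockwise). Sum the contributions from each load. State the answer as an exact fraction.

Load 1 — triangular load w₀=4 kN/m (0→w₀ over full span):
  R_A = w₀L/2 = 4·4/2 = 8 kN
  M_A = w₀L²/3 = 4·4²/3 = 64/3 kN·m
Load 2 — point force P=17 kN at a=3 m (b=L-a=1):
  R_A = P = 17 kN
  M_A = Pa = 17·3 = 51 kN·m
Load 3 — uniform load w=7 kN/m over full span:
  R_A = wL = 7·4 = 28 kN
  M_A = wL²/2 = 7·4²/2 = 56 kN·m
Superposition: R_A = 53 kN, M_A = 385/3 kN·m

R_A = 53 kN, M_A = 385/3 kN·m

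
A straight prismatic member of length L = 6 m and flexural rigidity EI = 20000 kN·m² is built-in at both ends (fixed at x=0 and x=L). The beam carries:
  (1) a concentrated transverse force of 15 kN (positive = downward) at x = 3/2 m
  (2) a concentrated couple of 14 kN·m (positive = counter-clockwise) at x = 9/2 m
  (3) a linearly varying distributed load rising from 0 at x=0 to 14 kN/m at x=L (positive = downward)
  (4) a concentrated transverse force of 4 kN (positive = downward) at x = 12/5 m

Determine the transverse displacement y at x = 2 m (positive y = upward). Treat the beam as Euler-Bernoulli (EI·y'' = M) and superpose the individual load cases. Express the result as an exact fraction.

y(2) = -19619/11250000 m

Load 1 — point force P=15 kN at a=3/2 m (b=L-a=9/2):
  y_1 = -Pa²(L-x)²(3bL-(3b+a)(L-x))/(6L³EI)  [x>a] = -15·(3/2)²·(6-2)²·(3·(9/2)·6-(3·(9/2)+(3/2))·(6-2))/(6·6³·20000) = -7/16000 m
Load 2 — applied couple M₀=14 kN·m at a=9/2 m (b=L-a=3/2):
  y_2 = (R_Ax³/6 - M_Ax²/2)/EI  [x≤a] with R_A=21/8, M_A=35/8 = ((21/8)·2³/6 - (35/8)·2²/2)/20000 = -21/80000 m
Load 3 — triangular load w₀=14 kN/m (0→w₀ over full span):
  y_3 = -w₀x²(L-x)²(x+2L)/(120LEI) = -14·2²·(6-2)²·(2+2·6)/(120·6·20000) = -49/56250 m
Load 4 — point force P=4 kN at a=12/5 m (b=L-a=18/5):
  y_4 = -Pb²x²(3aL-(3a+b)x)/(6L³EI)  [x≤a] = -4·(18/5)²·2²·(3·(12/5)·6-(3·(12/5)+(18/5))·2)/(6·6³·20000) = -27/156250 m
Superposition: y = Σ y_i = -19619/11250000 m ≈ -0.001744 m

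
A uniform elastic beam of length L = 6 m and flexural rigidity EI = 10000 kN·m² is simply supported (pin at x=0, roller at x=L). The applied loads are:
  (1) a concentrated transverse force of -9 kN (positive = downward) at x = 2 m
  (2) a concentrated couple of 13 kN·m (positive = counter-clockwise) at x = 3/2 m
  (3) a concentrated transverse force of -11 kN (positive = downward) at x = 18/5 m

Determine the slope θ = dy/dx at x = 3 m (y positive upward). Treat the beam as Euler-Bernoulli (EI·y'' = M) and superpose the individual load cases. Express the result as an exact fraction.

Load 1 — point force P=-9 kN at a=2 m (b=L-a=4):
  θ_1 = -Pa(2L²-6Lx+3x²+a²)/(6LEI)  [x>a] = -(-9)·2·(2·6²-6·6·3+3·3²+2²)/(6·6·10000) = -1/4000 rad
Load 2 — applied couple M₀=13 kN·m at a=3/2 m (b=L-a=9/2):
  θ_2 = (M₀x²/(2L)-M₀(x-a)+C₁)/EI  [x>a] with C₁=M₀(3b²-L²)/(6L)=143/16 = (13·3²/(2·6)-13·(3-(3/2))+(143/16))/10000 = -13/160000 rad
Load 3 — point force P=-11 kN at a=18/5 m (b=L-a=12/5):
  θ_3 = -Pb(L²-b²-3x²)/(6LEI)  [x≤a] = -(-11)·(12/5)·(6²-(12/5)²-3·3²)/(6·6·10000) = 297/1250000 rad
Superposition: θ = Σ θ_i = -1873/20000000 rad ≈ -0.000094 rad

θ(3) = -1873/20000000 rad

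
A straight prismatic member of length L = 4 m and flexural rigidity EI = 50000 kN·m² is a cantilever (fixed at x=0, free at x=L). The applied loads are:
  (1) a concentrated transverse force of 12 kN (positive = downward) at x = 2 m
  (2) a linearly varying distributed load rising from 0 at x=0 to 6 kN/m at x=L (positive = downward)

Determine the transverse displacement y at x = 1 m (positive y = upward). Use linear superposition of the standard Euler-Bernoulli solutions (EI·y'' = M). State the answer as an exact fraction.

y(1) = -1921/4000000 m

Load 1 — point force P=12 kN at a=2 m (b=L-a=2):
  y_1 = -Px²(3a-x)/(6EI)  [x≤a] = -12·1²·(3·2-1)/(6·50000) = -1/5000 m
Load 2 — triangular load w₀=6 kN/m (0→w₀ over full span):
  y_2 = (w₀Lx³/12-w₀L²x²/6-w₀x⁵/(120L))/EI = (6·4·1³/12-6·4²·1²/6-6·1⁵/(120·4))/50000 = -1121/4000000 m
Superposition: y = Σ y_i = -1921/4000000 m ≈ -0.000480 m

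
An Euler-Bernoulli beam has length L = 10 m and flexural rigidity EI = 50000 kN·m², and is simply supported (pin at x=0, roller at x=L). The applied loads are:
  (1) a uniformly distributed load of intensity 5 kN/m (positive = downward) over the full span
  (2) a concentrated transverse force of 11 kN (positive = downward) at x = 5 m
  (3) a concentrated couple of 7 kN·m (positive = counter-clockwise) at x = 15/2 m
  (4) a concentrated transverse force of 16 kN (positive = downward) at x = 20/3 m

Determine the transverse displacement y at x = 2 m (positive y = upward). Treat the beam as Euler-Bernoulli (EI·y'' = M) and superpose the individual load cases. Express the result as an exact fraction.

Load 1 — uniform load w=5 kN/m over full span:
  y_1 = -wx(L³-2Lx²+x³)/(24EI) = -5·2·(10³-2·10·2²+2³)/(24·50000) = -29/3750 m
Load 2 — point force P=11 kN at a=5 m (b=L-a=5):
  y_2 = -Pbx(L²-b²-x²)/(6LEI)  [x≤a] = -11·5·2·(10²-5²-2²)/(6·10·50000) = -781/300000 m
Load 3 — applied couple M₀=7 kN·m at a=15/2 m (b=L-a=5/2):
  y_3 = (M₀x³/(6L)+C₁x)/EI  [x≤a] with C₁=M₀(3b²-L²)/(6L)=-455/48 = (7·2³/(6·10)+(-455/48)·2)/50000 = -721/2000000 m
Load 4 — point force P=16 kN at a=20/3 m (b=L-a=10/3):
  y_4 = -Pbx(L²-b²-x²)/(6LEI)  [x≤a] = -16·(10/3)·2·(10²-(10/3)²-2²)/(6·10·50000) = -764/253125 m
Superposition: y = Σ y_i = -2221901/162000000 m ≈ -0.013715 m

y(2) = -2221901/162000000 m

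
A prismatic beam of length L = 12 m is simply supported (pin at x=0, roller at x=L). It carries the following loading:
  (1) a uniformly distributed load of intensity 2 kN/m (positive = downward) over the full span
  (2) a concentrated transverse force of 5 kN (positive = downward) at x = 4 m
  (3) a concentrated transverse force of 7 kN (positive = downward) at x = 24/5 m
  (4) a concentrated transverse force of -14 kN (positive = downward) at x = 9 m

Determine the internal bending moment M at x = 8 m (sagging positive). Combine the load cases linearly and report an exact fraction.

M(8) = 328/15 kN·m

Load 1 — uniform load w=2 kN/m over full span:
  M_1 = wx(L-x)/2 = 2·8·(12-8)/2 = 32 kN·m
Load 2 — point force P=5 kN at a=4 m (b=L-a=8):
  M_2 = Pa(L-x)/L  [x>a] = 5·4·(12-8)/12 = 20/3 kN·m
Load 3 — point force P=7 kN at a=24/5 m (b=L-a=36/5):
  M_3 = Pa(L-x)/L  [x>a] = 7·(24/5)·(12-8)/12 = 56/5 kN·m
Load 4 — point force P=-14 kN at a=9 m (b=L-a=3):
  M_4 = Pbx/L  [x≤a] = (-14)·3·8/12 = -28 kN·m
Superposition: M = Σ M_i = 328/15 kN·m ≈ 21.866667 kN·m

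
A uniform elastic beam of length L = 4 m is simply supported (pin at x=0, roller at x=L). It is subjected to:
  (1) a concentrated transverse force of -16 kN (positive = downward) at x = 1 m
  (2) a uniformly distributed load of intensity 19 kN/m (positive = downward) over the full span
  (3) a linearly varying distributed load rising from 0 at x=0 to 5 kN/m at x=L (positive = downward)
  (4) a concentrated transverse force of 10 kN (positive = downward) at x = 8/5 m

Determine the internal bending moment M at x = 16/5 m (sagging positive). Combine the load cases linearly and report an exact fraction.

M(16/5) = 704/25 kN·m

Load 1 — point force P=-16 kN at a=1 m (b=L-a=3):
  M_1 = Pa(L-x)/L  [x>a] = (-16)·1·(4-(16/5))/4 = -16/5 kN·m
Load 2 — uniform load w=19 kN/m over full span:
  M_2 = wx(L-x)/2 = 19·(16/5)·(4-(16/5))/2 = 608/25 kN·m
Load 3 — triangular load w₀=5 kN/m (0→w₀ over full span):
  M_3 = w₀Lx/6 - w₀x³/(6L) = 5·4·(16/5)/6 - 5·(16/5)³/(6·4) = 96/25 kN·m
Load 4 — point force P=10 kN at a=8/5 m (b=L-a=12/5):
  M_4 = Pa(L-x)/L  [x>a] = 10·(8/5)·(4-(16/5))/4 = 16/5 kN·m
Superposition: M = Σ M_i = 704/25 kN·m ≈ 28.160000 kN·m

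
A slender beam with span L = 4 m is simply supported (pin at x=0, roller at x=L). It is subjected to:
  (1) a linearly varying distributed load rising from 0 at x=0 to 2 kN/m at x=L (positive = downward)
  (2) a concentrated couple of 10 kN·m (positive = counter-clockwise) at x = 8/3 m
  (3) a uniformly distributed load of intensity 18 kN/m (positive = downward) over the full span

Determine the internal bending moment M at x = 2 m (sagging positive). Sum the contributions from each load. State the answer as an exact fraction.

Load 1 — triangular load w₀=2 kN/m (0→w₀ over full span):
  M_1 = w₀Lx/6 - w₀x³/(6L) = 2·4·2/6 - 2·2³/(6·4) = 2 kN·m
Load 2 — applied couple M₀=10 kN·m at a=8/3 m (b=L-a=4/3):
  M_2 = M₀x/L  [x≤a] = 10·2/4 = 5 kN·m
Load 3 — uniform load w=18 kN/m over full span:
  M_3 = wx(L-x)/2 = 18·2·(4-2)/2 = 36 kN·m
Superposition: M = Σ M_i = 43 kN·m ≈ 43.000000 kN·m

M(2) = 43 kN·m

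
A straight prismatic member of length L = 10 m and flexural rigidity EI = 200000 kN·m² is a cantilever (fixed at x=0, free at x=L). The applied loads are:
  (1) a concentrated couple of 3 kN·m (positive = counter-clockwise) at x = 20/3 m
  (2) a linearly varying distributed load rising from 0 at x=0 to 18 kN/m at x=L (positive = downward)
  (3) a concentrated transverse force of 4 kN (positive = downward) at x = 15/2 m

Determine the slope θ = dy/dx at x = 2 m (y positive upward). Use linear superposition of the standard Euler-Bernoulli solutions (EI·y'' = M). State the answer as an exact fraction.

Load 1 — applied couple M₀=3 kN·m at a=20/3 m (b=L-a=10/3):
  θ_1 = M₀x/EI  [x≤a] = 3·2/200000 = 3/100000 rad
Load 2 — triangular load w₀=18 kN/m (0→w₀ over full span):
  θ_2 = (w₀Lx²/4-w₀L²x/3-w₀x⁴/(24L))/EI = (18·10·2²/4-18·10²·2/3-18·2⁴/(24·10))/200000 = -2553/500000 rad
Load 3 — point force P=4 kN at a=15/2 m (b=L-a=5/2):
  θ_3 = -Px(2a-x)/(2EI)  [x≤a] = -4·2·(2·(15/2)-2)/(2·200000) = -13/50000 rad
Superposition: θ = Σ θ_i = -667/125000 rad ≈ -0.005336 rad

θ(2) = -667/125000 rad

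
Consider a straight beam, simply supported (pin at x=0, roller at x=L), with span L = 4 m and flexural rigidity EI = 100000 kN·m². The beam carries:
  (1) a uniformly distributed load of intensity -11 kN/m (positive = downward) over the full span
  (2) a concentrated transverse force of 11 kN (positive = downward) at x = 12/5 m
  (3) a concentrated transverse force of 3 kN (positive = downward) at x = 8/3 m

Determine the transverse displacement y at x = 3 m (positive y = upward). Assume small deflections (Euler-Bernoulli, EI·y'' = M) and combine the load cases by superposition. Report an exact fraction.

y(3) = 359947/2700000000 m

Load 1 — uniform load w=-11 kN/m over full span:
  y_1 = -wx(L³-2Lx²+x³)/(24EI) = -(-11)·3·(4³-2·4·3²+3³)/(24·100000) = 209/800000 m
Load 2 — point force P=11 kN at a=12/5 m (b=L-a=8/5):
  y_2 = -Pa(L-x)(2Lx-a²-x²)/(6LEI)  [x>a] = -11·(12/5)·(4-3)·(2·4·3-(12/5)²-3²)/(6·4·100000) = -2541/25000000 m
Load 3 — point force P=3 kN at a=8/3 m (b=L-a=4/3):
  y_3 = -Pa(L-x)(2Lx-a²-x²)/(6LEI)  [x>a] = -3·(8/3)·(4-3)·(2·4·3-(8/3)²-3²)/(6·4·100000) = -71/2700000 m
Superposition: y = Σ y_i = 359947/2700000000 m ≈ 0.000133 m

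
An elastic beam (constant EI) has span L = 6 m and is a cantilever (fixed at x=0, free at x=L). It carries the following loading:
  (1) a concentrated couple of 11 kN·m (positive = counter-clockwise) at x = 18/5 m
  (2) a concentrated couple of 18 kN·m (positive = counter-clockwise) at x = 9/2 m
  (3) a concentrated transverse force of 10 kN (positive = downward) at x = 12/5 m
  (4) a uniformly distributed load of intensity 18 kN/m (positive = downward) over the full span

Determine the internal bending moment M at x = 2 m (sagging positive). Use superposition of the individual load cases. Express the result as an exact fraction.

Load 1 — applied couple M₀=11 kN·m at a=18/5 m (b=L-a=12/5):
  M_1 = M₀  [x≤a] = 11 = 11 kN·m
Load 2 — applied couple M₀=18 kN·m at a=9/2 m (b=L-a=3/2):
  M_2 = M₀  [x≤a] = 18 = 18 kN·m
Load 3 — point force P=10 kN at a=12/5 m (b=L-a=18/5):
  M_3 = -P(a-x)  [x≤a] = -10·((12/5)-2) = -4 kN·m
Load 4 — uniform load w=18 kN/m over full span:
  M_4 = -w(L-x)²/2 = -18·(6-2)²/2 = -144 kN·m
Superposition: M = Σ M_i = -119 kN·m ≈ -119.000000 kN·m

M(2) = -119 kN·m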